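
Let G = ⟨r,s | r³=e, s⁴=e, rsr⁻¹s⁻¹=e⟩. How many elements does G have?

Enumerate words in the generators, reducing via the relations: the distinct elements are
  {e, r, s, rs, r², s², s³, rs², rs³, r²s, r²s², r²s³}.
No further products give new elements, so |G| = 12.

Answer: 12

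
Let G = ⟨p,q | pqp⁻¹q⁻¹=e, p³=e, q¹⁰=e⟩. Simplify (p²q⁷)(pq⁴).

Compute (p²q⁷) · (pq⁴) by multiplying left to right and reducing via the relations at each step:
  (p²q⁷) · p = q⁷
  (q⁷) · q⁴ = q

Answer: q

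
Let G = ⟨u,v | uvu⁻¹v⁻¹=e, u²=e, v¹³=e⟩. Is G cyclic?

|G| = 26. The element uv has order 26 (its powers give 26 distinct elements), so ⟨uv⟩ = G and G is cyclic.

Answer: Yes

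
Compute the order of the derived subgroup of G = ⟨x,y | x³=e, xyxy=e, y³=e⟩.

G' = [G, G] is generated by all commutators. The generator-pair commutators are: [x, y] = xy²x.
The subgroup they normally generate is {e, xy, x²y², xy²x}, of order 4.
Check: |G/G'| = 12/4 = 3 is the order of the abelianisation.

Answer: 4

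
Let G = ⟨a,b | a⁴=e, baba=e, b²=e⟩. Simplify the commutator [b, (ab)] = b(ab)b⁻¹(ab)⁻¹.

[b, (ab)] = b·(ab)·b⁻¹·(ab)⁻¹.
  b · (ab) = a³
  (a³) · b = a³b
  (a³b) · (ab) = a²

Answer: a²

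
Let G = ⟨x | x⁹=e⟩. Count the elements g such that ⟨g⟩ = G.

G is cyclic of order 9. An element generates G iff its order is 9, and a cyclic group of order 9 has exactly φ(9) = 6 such elements.

Answer: 6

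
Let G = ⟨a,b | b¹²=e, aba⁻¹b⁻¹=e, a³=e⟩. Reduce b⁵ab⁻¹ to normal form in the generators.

Multiply left to right, reducing at each step:
  (b⁵) · a = ab⁵
  (ab⁵) · b⁻¹ = ab⁴

Answer: ab⁴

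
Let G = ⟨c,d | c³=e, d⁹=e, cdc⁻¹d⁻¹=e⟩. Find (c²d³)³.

Compute successive powers of (c²d³), reducing at each step:
  (c²d³)²: (c²d³) · c² = cd³;   (cd³) · d³ = cd⁶
  (c²d³)³: (cd⁶) · c² = d⁶;   (d⁶) · d³ = e

Answer: e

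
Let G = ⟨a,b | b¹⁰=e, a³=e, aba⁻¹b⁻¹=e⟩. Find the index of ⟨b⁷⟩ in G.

First find ord(b⁷) by computing successive powers:
  (b⁷)¹ = b⁷, (b⁷)² = b⁴, (b⁷)³ = b, (b⁷)⁴ = b⁸, (b⁷)⁵ = b⁵, (b⁷)⁶ = b², (b⁷)⁷ = b⁹, (b⁷)⁸ = b⁶, (b⁷)⁹ = b³, (b⁷)¹⁰ = e.
So |⟨b⁷⟩| = ord(b⁷) = 10. With |G| = 30, by Lagrange [G : ⟨b⁷⟩] = 30/10 = 3.

Answer: 3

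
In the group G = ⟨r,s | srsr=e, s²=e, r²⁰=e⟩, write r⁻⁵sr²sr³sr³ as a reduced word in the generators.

Multiply left to right, reducing at each step:
  (r¹⁵) · s = r¹⁵s
  (r¹⁵s) · r² = r¹³s
  (r¹³s) · s = r¹³
  (r¹³) · r³ = r¹⁶
  (r¹⁶) · s = r¹⁶s
  (r¹⁶s) · r³ = r¹³s

Answer: r¹³s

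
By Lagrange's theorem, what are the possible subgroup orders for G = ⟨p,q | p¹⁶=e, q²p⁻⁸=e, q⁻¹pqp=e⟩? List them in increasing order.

|G| = 32 = 2⁵. By Lagrange's theorem the order of any subgroup divides 32; the divisors of 32 are 1, 2, 4, 8, 16, 32.

Answer: 1, 2, 4, 8, 16, 32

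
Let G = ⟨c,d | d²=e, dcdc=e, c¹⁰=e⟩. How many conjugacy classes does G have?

The conjugacy classes (representative and size) are:
  [e] (size 1), [c] (size 2), [c²] (size 2), [c³] (size 2), [c⁴] (size 2), [c⁵] (size 1), [c²d] (size 5), [c³d] (size 5).
Class equation: 1 + 2 + 2 + 2 + 2 + 1 + 5 + 5 = 20 = |G|. So G has 8 conjugacy classes.

Answer: 8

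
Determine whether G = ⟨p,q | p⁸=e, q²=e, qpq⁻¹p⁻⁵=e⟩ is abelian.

p·q = pq but q·p = p⁵q, so p·q ≠ q·p and G is not abelian.

Answer: No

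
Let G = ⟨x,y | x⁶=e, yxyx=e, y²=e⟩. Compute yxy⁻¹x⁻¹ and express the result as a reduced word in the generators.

[y, x] = y·x·y⁻¹·x⁻¹.
  y · x = x⁵y
  (x⁵y) · y = x⁵
  (x⁵) · (x⁵) = x⁴

Answer: x⁴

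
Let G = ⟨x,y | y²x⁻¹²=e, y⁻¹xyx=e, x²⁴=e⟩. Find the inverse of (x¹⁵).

The order of (x¹⁵) is 8 (smallest k with (x¹⁵)ᵏ = e), so (x¹⁵)⁻¹ = (x¹⁵)⁷ = x⁹.
Check: (x¹⁵) · (x⁹) → (x¹⁵) · x⁹ = e, giving e as required.

Answer: x⁹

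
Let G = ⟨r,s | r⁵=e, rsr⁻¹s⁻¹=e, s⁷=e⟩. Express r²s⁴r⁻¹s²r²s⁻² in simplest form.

Multiply left to right, reducing at each step:
  (r²) · s⁴ = r²s⁴
  (r²s⁴) · r⁻¹ = rs⁴
  (rs⁴) · s² = rs⁶
  (rs⁶) · r² = r³s⁶
  (r³s⁶) · s⁻² = r³s⁴

Answer: r³s⁴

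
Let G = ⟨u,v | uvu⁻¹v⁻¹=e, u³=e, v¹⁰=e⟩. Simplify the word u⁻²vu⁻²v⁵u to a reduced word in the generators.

Multiply left to right, reducing at each step:
  u · v = uv
  (uv) · u⁻² = u²v
  (u²v) · v⁵ = u²v⁶
  (u²v⁶) · u = v⁶

Answer: v⁶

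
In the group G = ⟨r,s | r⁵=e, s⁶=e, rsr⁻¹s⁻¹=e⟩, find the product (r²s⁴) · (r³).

Compute (r²s⁴) · (r³) by multiplying left to right and reducing via the relations at each step:
  (r²s⁴) · r³ = s⁴

Answer: s⁴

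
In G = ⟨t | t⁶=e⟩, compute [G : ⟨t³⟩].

First find ord(t³) by computing successive powers:
  (t³)¹ = t³, (t³)² = e.
So |⟨t³⟩| = ord(t³) = 2. With |G| = 6, by Lagrange [G : ⟨t³⟩] = 6/2 = 3.

Answer: 3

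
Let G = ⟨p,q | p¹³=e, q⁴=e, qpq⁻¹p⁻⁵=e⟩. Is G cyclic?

Every cyclic group is abelian. But p·q = pq while q·p = p⁵q, so p·q ≠ q·p and G is not abelian. Hence G is not cyclic.

Answer: No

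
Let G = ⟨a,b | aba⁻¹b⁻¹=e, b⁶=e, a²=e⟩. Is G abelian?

Each pair of generators commutes: a·b = ab = b·a. Since the generators pairwise commute, every element of G commutes with every other, so G is abelian.

Answer: Yes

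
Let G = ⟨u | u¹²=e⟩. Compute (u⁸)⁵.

Compute successive powers of (u⁸), reducing at each step:
  (u⁸)²: (u⁸) · u⁸ = u⁴
  (u⁸)³: (u⁴) · u⁸ = e
  (u⁸)⁴: e · u⁸ = u⁸
  (u⁸)⁵: (u⁸) · u⁸ = u⁴

Answer: u⁴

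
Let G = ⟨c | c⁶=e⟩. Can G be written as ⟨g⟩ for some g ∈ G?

|G| = 6. The element c has order 6 (its powers give 6 distinct elements), so ⟨c⟩ = G and G is cyclic.

Answer: Yes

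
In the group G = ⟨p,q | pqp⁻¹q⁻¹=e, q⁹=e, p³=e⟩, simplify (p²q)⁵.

Compute successive powers of (p²q), reducing at each step:
  (p²q)²: (p²q) · p² = pq;   (pq) · q = pq²
  (p²q)³: (pq²) · p² = q²;   (q²) · q = q³
  (p²q)⁴: (q³) · p² = p²q³;   (p²q³) · q = p²q⁴
  (p²q)⁵: (p²q⁴) · p² = pq⁴;   (pq⁴) · q = pq⁵

Answer: pq⁵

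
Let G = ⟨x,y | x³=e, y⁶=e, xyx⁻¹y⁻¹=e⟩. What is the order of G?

Enumerate words in the generators, reducing via the relations: the distinct elements are
  {e, x, y, xy, x², y², y³, y⁴, y⁵, xy², xy³, xy⁴, xy⁵, x²y, x²y², x²y³, x²y⁴, x²y⁵}.
No further products give new elements, so |G| = 18.

Answer: 18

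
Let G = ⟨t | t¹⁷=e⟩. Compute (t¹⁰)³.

Compute successive powers of (t¹⁰), reducing at each step:
  (t¹⁰)²: (t¹⁰) · t¹⁰ = t³
  (t¹⁰)³: (t³) · t¹⁰ = t¹³

Answer: t¹³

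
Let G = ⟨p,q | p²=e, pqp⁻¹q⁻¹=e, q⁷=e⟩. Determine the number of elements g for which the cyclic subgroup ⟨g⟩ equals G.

G is cyclic of order 14. An element generates G iff its order is 14, and a cyclic group of order 14 has exactly φ(14) = 6 such elements.

Answer: 6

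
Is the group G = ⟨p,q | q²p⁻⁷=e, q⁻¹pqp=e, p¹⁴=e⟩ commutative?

p·q = pq but q·p = p⁶q⁻¹, so p·q ≠ q·p and G is not abelian.

Answer: No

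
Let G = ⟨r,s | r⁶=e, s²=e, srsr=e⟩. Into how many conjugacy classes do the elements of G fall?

The conjugacy classes (representative and size) are:
  [e] (size 1), [r⁵] (size 2), [r⁴] (size 2), [r³] (size 1), [s] (size 3), [r³s] (size 3).
Class equation: 1 + 2 + 2 + 1 + 3 + 3 = 12 = |G|. So G has 6 conjugacy classes.

Answer: 6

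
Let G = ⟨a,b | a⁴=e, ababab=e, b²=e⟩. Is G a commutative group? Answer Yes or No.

a·b = ab but b·a = ba, so a·b ≠ b·a and G is not abelian.

Answer: No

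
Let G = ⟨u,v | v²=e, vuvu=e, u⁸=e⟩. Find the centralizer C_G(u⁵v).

⟨u⁵v⟩ ⊆ C_G(u⁵v) since powers of u⁵v commute with u⁵v; so |C_G(u⁵v)| ≥ |⟨u⁵v⟩| = 2.
By orbit–stabilizer, |C_G(u⁵v)| = |G| / |conj. class of u⁵v| = 16 / 4 = 4.
The 4 elements commuting with u⁵v are {e, u⁴, uv, u⁵v}.

Answer: {e, u⁴, uv, u⁵v}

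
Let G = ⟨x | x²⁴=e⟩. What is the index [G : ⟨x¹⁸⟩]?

First find ord(x¹⁸) by computing successive powers:
  (x¹⁸)¹ = x¹⁸, (x¹⁸)² = x¹², (x¹⁸)³ = x⁶, (x¹⁸)⁴ = e.
So |⟨x¹⁸⟩| = ord(x¹⁸) = 4. With |G| = 24, by Lagrange [G : ⟨x¹⁸⟩] = 24/4 = 6.

Answer: 6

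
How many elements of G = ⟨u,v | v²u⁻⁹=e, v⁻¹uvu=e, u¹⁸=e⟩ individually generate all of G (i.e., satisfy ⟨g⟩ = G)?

⟨g⟩ = G would require ord(g) = |G| = 36, but the maximum element order in G is 18 < 36. So G is not cyclic and no single element generates it: the count is 0.

Answer: 0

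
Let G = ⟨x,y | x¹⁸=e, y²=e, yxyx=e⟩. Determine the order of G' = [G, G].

G' = [G, G] is generated by all commutators. The generator-pair commutators are: [x, y] = x².
The subgroup they normally generate is {e, x², x⁴, x⁶, x⁸, x¹⁰, x¹², x¹⁴, x¹⁶}, of order 9.
Check: |G/G'| = 36/9 = 4 is the order of the abelianisation.

Answer: 9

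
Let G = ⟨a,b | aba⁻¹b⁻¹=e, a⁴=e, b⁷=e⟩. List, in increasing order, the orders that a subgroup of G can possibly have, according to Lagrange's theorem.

|G| = 28 = 2² · 7. By Lagrange's theorem the order of any subgroup divides 28; the divisors of 28 are 1, 2, 4, 7, 14, 28.

Answer: 1, 2, 4, 7, 14, 28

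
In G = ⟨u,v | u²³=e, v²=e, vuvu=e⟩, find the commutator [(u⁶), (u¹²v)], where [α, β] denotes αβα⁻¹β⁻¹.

[(u⁶), (u¹²v)] = (u⁶)·(u¹²v)·(u⁶)⁻¹·(u¹²v)⁻¹.
  (u⁶) · (u¹²v) = u¹⁸v
  (u¹⁸v) · (u¹⁷) = uv
  (uv) · (u¹²v) = u¹²

Answer: u¹²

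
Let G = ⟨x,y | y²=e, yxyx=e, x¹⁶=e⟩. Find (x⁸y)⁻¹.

The order of (x⁸y) is 2 (smallest k with (x⁸y)ᵏ = e), so (x⁸y)⁻¹ = (x⁸y)¹ = x⁸y.
Check: (x⁸y) · (x⁸y) → (x⁸y) · x⁸ = y;   y · y = e, giving e as required.

Answer: x⁸y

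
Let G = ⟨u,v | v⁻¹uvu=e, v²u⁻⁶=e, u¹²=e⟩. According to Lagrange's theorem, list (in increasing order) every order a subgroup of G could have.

|G| = 24 = 2³ · 3. By Lagrange's theorem the order of any subgroup divides 24; the divisors of 24 are 1, 2, 3, 4, 6, 8, 12, 24.

Answer: 1, 2, 3, 4, 6, 8, 12, 24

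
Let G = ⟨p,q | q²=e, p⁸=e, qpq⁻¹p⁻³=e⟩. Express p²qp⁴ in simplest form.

Multiply left to right, reducing at each step:
  (p²) · q = p²q
  (p²q) · p⁴ = p⁶q

Answer: p⁶q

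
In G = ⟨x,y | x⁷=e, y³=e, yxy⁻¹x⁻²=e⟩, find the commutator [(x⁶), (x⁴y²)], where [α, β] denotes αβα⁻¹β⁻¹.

[(x⁶), (x⁴y²)] = (x⁶)·(x⁴y²)·(x⁶)⁻¹·(x⁴y²)⁻¹.
  (x⁶) · (x⁴y²) = x³y²
  (x³y²) · x = y²
  (y²) · (x⁶y) = x³

Answer: x³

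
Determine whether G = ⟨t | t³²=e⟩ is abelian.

G has a single generator, so G is cyclic and hence abelian.

Answer: Yes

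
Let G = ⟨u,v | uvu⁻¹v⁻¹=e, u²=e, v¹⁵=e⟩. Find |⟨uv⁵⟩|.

|⟨uv⁵⟩| equals the order of uv⁵. Compute successive powers until reaching e:
  (uv⁵)¹ = uv⁵, (uv⁵)² = v¹⁰, (uv⁵)³ = u, (uv⁵)⁴ = v⁵, (uv⁵)⁵ = uv¹⁰, (uv⁵)⁶ = e.
The smallest positive k with (uv⁵)ᵏ = e is 6, so |⟨uv⁵⟩| = 6.

Answer: 6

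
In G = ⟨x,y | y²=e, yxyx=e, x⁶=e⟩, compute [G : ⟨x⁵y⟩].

First find ord(x⁵y) by computing successive powers:
  (x⁵y)¹ = x⁵y, (x⁵y)² = e.
So |⟨x⁵y⟩| = ord(x⁵y) = 2. With |G| = 12, by Lagrange [G : ⟨x⁵y⟩] = 12/2 = 6.

Answer: 6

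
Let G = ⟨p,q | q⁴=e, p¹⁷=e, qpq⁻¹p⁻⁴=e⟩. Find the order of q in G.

Compute successive powers until reaching e:
  q¹ = q, q² = q², q³ = q³, q⁴ = e.
The smallest positive k with qᵏ = e is 4.

Answer: 4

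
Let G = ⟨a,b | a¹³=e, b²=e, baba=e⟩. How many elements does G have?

Enumerate words in the generators, reducing via the relations: the distinct elements are
  {a, b, e, ab, a², a³, a⁴, a⁵, a⁶, a⁷, a⁸, a⁹, a²b, a³b, a¹², a¹¹, a¹⁰, a⁴b, a⁵b, a⁶b, a⁷b, a⁸b, a⁹b, a¹²b, a¹¹b, a¹⁰b}.
No further products give new elements, so |G| = 26.

Answer: 26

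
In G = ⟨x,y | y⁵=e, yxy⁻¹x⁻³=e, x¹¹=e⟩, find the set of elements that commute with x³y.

⟨x³y⟩ ⊆ C_G(x³y) since powers of x³y commute with x³y; so |C_G(x³y)| ≥ |⟨x³y⟩| = 5.
By orbit–stabilizer, |C_G(x³y)| = |G| / |conj. class of x³y| = 55 / 11 = 5.
The 5 elements commuting with x³y are {e, x³y, xy², x⁶y³, x¹⁰y⁴}.

Answer: {e, x³y, xy², x⁶y³, x¹⁰y⁴}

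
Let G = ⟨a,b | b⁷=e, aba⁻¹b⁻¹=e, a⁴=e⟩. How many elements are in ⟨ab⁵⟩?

|⟨ab⁵⟩| equals the order of ab⁵. Compute successive powers until reaching e:
  (ab⁵)¹ = ab⁵, (ab⁵)² = a²b³, (ab⁵)³ = a³b, (ab⁵)⁴ = b⁶, (ab⁵)⁵ = ab⁴, (ab⁵)⁶ = a²b², (ab⁵)⁷ = a³, (ab⁵)⁸ = b⁵, (ab⁵)⁹ = ab³, (ab⁵)¹⁰ = a²b, (ab⁵)¹¹ = a³b⁶, (ab⁵)¹² = b⁴, (ab⁵)¹³ = ab², (ab⁵)¹⁴ = a², (ab⁵)¹⁵ = a³b⁵, (ab⁵)¹⁶ = b³, (ab⁵)¹⁷ = ab, (ab⁵)¹⁸ = a²b⁶, (ab⁵)¹⁹ = a³b⁴, (ab⁵)²⁰ = b², (ab⁵)²¹ = a, (ab⁵)²² = a²b⁵, (ab⁵)²³ = a³b³, (ab⁵)²⁴ = b, (ab⁵)²⁵ = ab⁶, (ab⁵)²⁶ = a²b⁴, (ab⁵)²⁷ = a³b², (ab⁵)²⁸ = e.
The smallest positive k with (ab⁵)ᵏ = e is 28, so |⟨ab⁵⟩| = 28.

Answer: 28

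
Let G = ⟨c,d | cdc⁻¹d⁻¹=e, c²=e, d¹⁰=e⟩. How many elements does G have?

Enumerate words in the generators, reducing via the relations: the distinct elements are
  {c, d, e, cd, d², d³, d⁴, d⁵, d⁶, d⁷, d⁸, d⁹, cd², cd³, cd⁴, cd⁵, cd⁶, cd⁷, cd⁸, cd⁹}.
No further products give new elements, so |G| = 20.

Answer: 20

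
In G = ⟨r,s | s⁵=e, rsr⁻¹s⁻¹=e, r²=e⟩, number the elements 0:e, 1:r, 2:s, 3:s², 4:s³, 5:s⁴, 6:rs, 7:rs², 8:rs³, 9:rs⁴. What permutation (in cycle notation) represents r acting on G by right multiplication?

(0 1)(2 6)(3 7)(4 8)(5 9)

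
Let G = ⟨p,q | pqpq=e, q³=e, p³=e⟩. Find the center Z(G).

An element z ∈ Z(G) iff z commutes with every generator.
For example e is central: e·p = p = p·e; e·q = q = q·e.
Whereas p ∉ Z(G) since p·q = pq ≠ p²q² = q·p.
Checking each of the 12 elements this way gives Z(G) = {e}, of order 1.

Answer: {e}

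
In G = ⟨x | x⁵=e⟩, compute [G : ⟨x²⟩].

First find ord(x²) by computing successive powers:
  (x²)¹ = x², (x²)² = x⁴, (x²)³ = x, (x²)⁴ = x³, (x²)⁵ = e.
So |⟨x²⟩| = ord(x²) = 5. With |G| = 5, by Lagrange [G : ⟨x²⟩] = 5/5 = 1.

Answer: 1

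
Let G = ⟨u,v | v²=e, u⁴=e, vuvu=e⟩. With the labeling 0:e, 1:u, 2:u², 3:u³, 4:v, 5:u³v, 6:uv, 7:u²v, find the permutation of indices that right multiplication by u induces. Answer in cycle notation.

(0 1 2 3)(4 5 7 6)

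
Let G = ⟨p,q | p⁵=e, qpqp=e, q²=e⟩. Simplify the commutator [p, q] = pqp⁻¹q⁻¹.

[p, q] = p·q·p⁻¹·q⁻¹.
  p · q = pq
  (pq) · (p⁴) = p²q
  (p²q) · q = p²

Answer: p²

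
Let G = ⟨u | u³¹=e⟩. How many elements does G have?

G is generated by a single element, so G is cyclic. The relator gives u³¹ = e and no smaller power is forced to be e, so the 31 powers {e, u, u², u³, u⁴, u⁵, u⁶, u⁷, u⁸, u⁹, u²², u²³, u²¹, u²⁰, u²⁴, u²⁵, u²⁶, u²⁷, u²⁸, u²⁹, u³⁰, u¹², u¹³, u¹¹, u¹⁰, u¹⁴, u¹⁵, u¹⁶, u¹⁷, u¹⁸, u¹⁹} are distinct. Hence |G| = 31.

Answer: 31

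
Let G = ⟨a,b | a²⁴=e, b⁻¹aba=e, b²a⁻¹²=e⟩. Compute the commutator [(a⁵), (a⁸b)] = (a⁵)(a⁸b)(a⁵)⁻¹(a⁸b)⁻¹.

[(a⁵), (a⁸b)] = (a⁵)·(a⁸b)·(a⁵)⁻¹·(a⁸b)⁻¹.
  (a⁵) · (a⁸b) = ab⁻¹
  (ab⁻¹) · (a¹⁹) = a⁶b⁻¹
  (a⁶b⁻¹) · (a⁸b⁻¹) = a¹⁰

Answer: a¹⁰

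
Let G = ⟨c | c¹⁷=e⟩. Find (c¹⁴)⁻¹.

The order of (c¹⁴) is 17 (smallest k with (c¹⁴)ᵏ = e), so (c¹⁴)⁻¹ = (c¹⁴)¹⁶ = c³.
Check: (c¹⁴) · (c³) → (c¹⁴) · c³ = e, giving e as required.

Answer: c³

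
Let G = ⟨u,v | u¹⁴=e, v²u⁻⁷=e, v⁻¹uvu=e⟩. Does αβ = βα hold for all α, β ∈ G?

u·v = uv but v·u = u⁶v⁻¹, so u·v ≠ v·u and G is not abelian.

Answer: No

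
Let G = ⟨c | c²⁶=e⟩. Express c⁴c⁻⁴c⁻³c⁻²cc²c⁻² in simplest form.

Multiply left to right, reducing at each step:
  (c⁴) · c⁻⁴ = e
  e · c⁻³ = c²³
  (c²³) · c⁻² = c²¹
  (c²¹) · c = c²²
  (c²²) · c² = c²⁴
  (c²⁴) · c⁻² = c²²

Answer: c²²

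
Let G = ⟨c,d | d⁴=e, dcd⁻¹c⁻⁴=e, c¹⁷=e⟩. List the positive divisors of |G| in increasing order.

|G| = 68 = 2² · 17. By Lagrange's theorem the order of any subgroup divides 68; the divisors of 68 are 1, 2, 4, 17, 34, 68.

Answer: 1, 2, 4, 17, 34, 68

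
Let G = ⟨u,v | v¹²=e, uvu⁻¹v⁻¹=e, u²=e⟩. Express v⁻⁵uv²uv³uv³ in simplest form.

Multiply left to right, reducing at each step:
  (v⁷) · u = uv⁷
  (uv⁷) · v² = uv⁹
  (uv⁹) · u = v⁹
  (v⁹) · v³ = e
  e · u = u
  u · v³ = uv³

Answer: uv³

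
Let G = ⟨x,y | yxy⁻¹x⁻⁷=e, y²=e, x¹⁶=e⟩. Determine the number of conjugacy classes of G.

The conjugacy classes (representative and size) are:
  [e] (size 1), [x] (size 2), [x¹⁴] (size 2), [x³] (size 2), [x⁴] (size 2), [x¹⁰] (size 2), [x⁸] (size 1), [x⁹] (size 2), [x¹¹] (size 2), [x¹⁰y] (size 8), [xy] (size 8).
Class equation: 1 + 2 + 2 + 2 + 2 + 2 + 1 + 2 + 2 + 8 + 8 = 32 = |G|. So G has 11 conjugacy classes.

Answer: 11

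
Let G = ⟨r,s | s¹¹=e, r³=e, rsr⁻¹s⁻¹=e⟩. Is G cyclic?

|G| = 33. The element rs has order 33 (its powers give 33 distinct elements), so ⟨rs⟩ = G and G is cyclic.

Answer: Yes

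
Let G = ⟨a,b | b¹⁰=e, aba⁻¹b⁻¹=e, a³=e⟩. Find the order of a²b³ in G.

Compute successive powers until reaching e:
  (a²b³)¹ = a²b³, (a²b³)² = ab⁶, (a²b³)³ = b⁹, (a²b³)⁴ = a²b², (a²b³)⁵ = ab⁵, (a²b³)⁶ = b⁸, (a²b³)⁷ = a²b, (a²b³)⁸ = ab⁴, (a²b³)⁹ = b⁷, (a²b³)¹⁰ = a², (a²b³)¹¹ = ab³, (a²b³)¹² = b⁶, (a²b³)¹³ = a²b⁹, (a²b³)¹⁴ = ab², (a²b³)¹⁵ = b⁵, (a²b³)¹⁶ = a²b⁸, (a²b³)¹⁷ = ab, (a²b³)¹⁸ = b⁴, (a²b³)¹⁹ = a²b⁷, (a²b³)²⁰ = a, (a²b³)²¹ = b³, (a²b³)²² = a²b⁶, (a²b³)²³ = ab⁹, (a²b³)²⁴ = b², (a²b³)²⁵ = a²b⁵, (a²b³)²⁶ = ab⁸, (a²b³)²⁷ = b, (a²b³)²⁸ = a²b⁴, (a²b³)²⁹ = ab⁷, (a²b³)³⁰ = e.
The smallest positive k with (a²b³)ᵏ = e is 30.

Answer: 30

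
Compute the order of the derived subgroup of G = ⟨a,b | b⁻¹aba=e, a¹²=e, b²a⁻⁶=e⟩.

G' = [G, G] is generated by all commutators. The generator-pair commutators are: [a, b] = a².
The subgroup they normally generate is {e, a², a⁴, a⁶, a⁸, a¹⁰}, of order 6.
Check: |G/G'| = 24/6 = 4 is the order of the abelianisation.

Answer: 6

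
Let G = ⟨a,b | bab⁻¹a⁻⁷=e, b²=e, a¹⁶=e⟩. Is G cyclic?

Every cyclic group is abelian. But a·b = ab while b·a = a⁷b, so a·b ≠ b·a and G is not abelian. Hence G is not cyclic.

Answer: No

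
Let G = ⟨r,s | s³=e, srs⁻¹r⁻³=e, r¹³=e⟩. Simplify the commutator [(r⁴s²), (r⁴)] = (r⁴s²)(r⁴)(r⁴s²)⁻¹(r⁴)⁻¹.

[(r⁴s²), (r⁴)] = (r⁴s²)·(r⁴)·(r⁴s²)⁻¹·(r⁴)⁻¹.
  (r⁴s²) · (r⁴) = rs²
  (rs²) · (rs) = r¹⁰
  (r¹⁰) · (r⁹) = r⁶

Answer: r⁶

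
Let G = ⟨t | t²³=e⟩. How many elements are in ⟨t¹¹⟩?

|⟨t¹¹⟩| equals the order of t¹¹. Compute successive powers until reaching e:
  (t¹¹)¹ = t¹¹, (t¹¹)² = t²², (t¹¹)³ = t¹⁰, (t¹¹)⁴ = t²¹, (t¹¹)⁵ = t⁹, (t¹¹)⁶ = t²⁰, (t¹¹)⁷ = t⁸, (t¹¹)⁸ = t¹⁹, (t¹¹)⁹ = t⁷, (t¹¹)¹⁰ = t¹⁸, (t¹¹)¹¹ = t⁶, (t¹¹)¹² = t¹⁷, (t¹¹)¹³ = t⁵, (t¹¹)¹⁴ = t¹⁶, (t¹¹)¹⁵ = t⁴, (t¹¹)¹⁶ = t¹⁵, (t¹¹)¹⁷ = t³, (t¹¹)¹⁸ = t¹⁴, (t¹¹)¹⁹ = t², (t¹¹)²⁰ = t¹³, (t¹¹)²¹ = t, (t¹¹)²² = t¹², (t¹¹)²³ = e.
The smallest positive k with (t¹¹)ᵏ = e is 23, so |⟨t¹¹⟩| = 23.

Answer: 23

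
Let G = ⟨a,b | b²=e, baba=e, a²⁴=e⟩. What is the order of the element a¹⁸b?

Compute successive powers until reaching e:
  (a¹⁸b)¹ = a¹⁸b, (a¹⁸b)² = e.
The smallest positive k with (a¹⁸b)ᵏ = e is 2.

Answer: 2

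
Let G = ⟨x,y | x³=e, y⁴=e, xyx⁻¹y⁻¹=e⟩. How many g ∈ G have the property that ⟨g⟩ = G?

G is cyclic of order 12. An element generates G iff its order is 12, and a cyclic group of order 12 has exactly φ(12) = 4 such elements.

Answer: 4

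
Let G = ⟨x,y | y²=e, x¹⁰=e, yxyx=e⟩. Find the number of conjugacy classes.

The conjugacy classes (representative and size) are:
  [e] (size 1), [x] (size 2), [x²] (size 2), [x³] (size 2), [x⁴] (size 2), [x⁵] (size 1), [x²y] (size 5), [x³y] (size 5).
Class equation: 1 + 2 + 2 + 2 + 2 + 1 + 5 + 5 = 20 = |G|. So G has 8 conjugacy classes.

Answer: 8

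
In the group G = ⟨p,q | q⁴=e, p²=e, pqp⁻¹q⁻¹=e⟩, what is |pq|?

Compute successive powers until reaching e:
  (pq)¹ = pq, (pq)² = q², (pq)³ = pq³, (pq)⁴ = e.
The smallest positive k with (pq)ᵏ = e is 4.

Answer: 4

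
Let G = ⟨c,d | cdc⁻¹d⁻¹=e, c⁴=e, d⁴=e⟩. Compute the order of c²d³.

Compute successive powers until reaching e:
  (c²d³)¹ = c²d³, (c²d³)² = d², (c²d³)³ = c²d, (c²d³)⁴ = e.
The smallest positive k with (c²d³)ᵏ = e is 4.

Answer: 4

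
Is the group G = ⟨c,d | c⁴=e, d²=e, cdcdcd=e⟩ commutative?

c·d = cd but d·c = dc, so c·d ≠ d·c and G is not abelian.

Answer: No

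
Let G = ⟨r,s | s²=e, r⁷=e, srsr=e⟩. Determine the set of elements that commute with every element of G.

An element z ∈ Z(G) iff z commutes with every generator.
For example e is central: e·r = r = r·e; e·s = s = s·e.
Whereas r ∉ Z(G) since r·s = rs ≠ r⁶s = s·r.
Checking each of the 14 elements this way gives Z(G) = {e}, of order 1.

Answer: {e}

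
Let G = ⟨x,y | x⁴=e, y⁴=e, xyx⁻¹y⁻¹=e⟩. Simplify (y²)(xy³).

Compute (y²) · (xy³) by multiplying left to right and reducing via the relations at each step:
  (y²) · x = xy²
  (xy²) · y³ = xy

Answer: xy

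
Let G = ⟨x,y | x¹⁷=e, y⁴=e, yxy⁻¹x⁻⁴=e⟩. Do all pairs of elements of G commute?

x·y = xy but y·x = x⁴y, so x·y ≠ y·x and G is not abelian.

Answer: No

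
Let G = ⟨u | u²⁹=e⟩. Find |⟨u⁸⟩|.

|⟨u⁸⟩| equals the order of u⁸. Compute successive powers until reaching e:
  (u⁸)¹ = u⁸, (u⁸)² = u¹⁶, (u⁸)³ = u²⁴, (u⁸)⁴ = u³, (u⁸)⁵ = u¹¹, (u⁸)⁶ = u¹⁹, (u⁸)⁷ = u²⁷, (u⁸)⁸ = u⁶, (u⁸)⁹ = u¹⁴, (u⁸)¹⁰ = u²², (u⁸)¹¹ = u, (u⁸)¹² = u⁹, (u⁸)¹³ = u¹⁷, (u⁸)¹⁴ = u²⁵, (u⁸)¹⁵ = u⁴, (u⁸)¹⁶ = u¹², (u⁸)¹⁷ = u²⁰, (u⁸)¹⁸ = u²⁸, (u⁸)¹⁹ = u⁷, (u⁸)²⁰ = u¹⁵, (u⁸)²¹ = u²³, (u⁸)²² = u², (u⁸)²³ = u¹⁰, (u⁸)²⁴ = u¹⁸, (u⁸)²⁵ = u²⁶, (u⁸)²⁶ = u⁵, (u⁸)²⁷ = u¹³, (u⁸)²⁸ = u²¹, (u⁸)²⁹ = e.
The smallest positive k with (u⁸)ᵏ = e is 29, so |⟨u⁸⟩| = 29.

Answer: 29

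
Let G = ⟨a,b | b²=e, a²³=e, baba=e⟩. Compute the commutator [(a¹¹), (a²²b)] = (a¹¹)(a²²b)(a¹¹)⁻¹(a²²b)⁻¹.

[(a¹¹), (a²²b)] = (a¹¹)·(a²²b)·(a¹¹)⁻¹·(a²²b)⁻¹.
  (a¹¹) · (a²²b) = a¹⁰b
  (a¹⁰b) · (a¹²) = a²¹b
  (a²¹b) · (a²²b) = a²²

Answer: a²²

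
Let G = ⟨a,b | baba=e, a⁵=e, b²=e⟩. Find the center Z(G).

An element z ∈ Z(G) iff z commutes with every generator.
For example e is central: e·a = a = a·e; e·b = b = b·e.
Whereas a ∉ Z(G) since a·b = ab ≠ a⁴b = b·a.
Checking each of the 10 elements this way gives Z(G) = {e}, of order 1.

Answer: {e}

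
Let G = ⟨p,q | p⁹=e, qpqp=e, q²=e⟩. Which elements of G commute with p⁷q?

⟨p⁷q⟩ ⊆ C_G(p⁷q) since powers of p⁷q commute with p⁷q; so |C_G(p⁷q)| ≥ |⟨p⁷q⟩| = 2.
By orbit–stabilizer, |C_G(p⁷q)| = |G| / |conj. class of p⁷q| = 18 / 9 = 2.
The 2 elements commuting with p⁷q are {e, p⁷q}.

Answer: {e, p⁷q}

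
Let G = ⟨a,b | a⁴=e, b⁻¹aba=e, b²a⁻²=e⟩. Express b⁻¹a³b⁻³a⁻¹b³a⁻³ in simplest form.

Multiply left to right, reducing at each step:
  (b⁻¹) · a³ = ab⁻¹
  (ab⁻¹) · b⁻³ = a
  a · a⁻¹ = e
  e · b³ = b⁻¹
  (b⁻¹) · a⁻³ = ab

Answer: ab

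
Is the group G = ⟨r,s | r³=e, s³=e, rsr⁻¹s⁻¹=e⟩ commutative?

Each pair of generators commutes: r·s = rs = s·r. Since the generators pairwise commute, every element of G commutes with every other, so G is abelian.

Answer: Yes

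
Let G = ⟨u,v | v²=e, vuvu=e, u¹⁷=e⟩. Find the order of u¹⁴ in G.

Compute successive powers until reaching e:
  (u¹⁴)¹ = u¹⁴, (u¹⁴)² = u¹¹, (u¹⁴)³ = u⁸, (u¹⁴)⁴ = u⁵, (u¹⁴)⁵ = u², (u¹⁴)⁶ = u¹⁶, (u¹⁴)⁷ = u¹³, (u¹⁴)⁸ = u¹⁰, (u¹⁴)⁹ = u⁷, (u¹⁴)¹⁰ = u⁴, (u¹⁴)¹¹ = u, (u¹⁴)¹² = u¹⁵, (u¹⁴)¹³ = u¹², (u¹⁴)¹⁴ = u⁹, (u¹⁴)¹⁵ = u⁶, (u¹⁴)¹⁶ = u³, (u¹⁴)¹⁷ = e.
The smallest positive k with (u¹⁴)ᵏ = e is 17.

Answer: 17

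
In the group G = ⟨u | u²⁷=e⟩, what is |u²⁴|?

Compute successive powers until reaching e:
  (u²⁴)¹ = u²⁴, (u²⁴)² = u²¹, (u²⁴)³ = u¹⁸, (u²⁴)⁴ = u¹⁵, (u²⁴)⁵ = u¹², (u²⁴)⁶ = u⁹, (u²⁴)⁷ = u⁶, (u²⁴)⁸ = u³, (u²⁴)⁹ = e.
The smallest positive k with (u²⁴)ᵏ = e is 9.

Answer: 9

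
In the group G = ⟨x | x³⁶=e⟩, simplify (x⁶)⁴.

Compute successive powers of (x⁶), reducing at each step:
  (x⁶)²: (x⁶) · x⁶ = x¹²
  (x⁶)³: (x¹²) · x⁶ = x¹⁸
  (x⁶)⁴: (x¹⁸) · x⁶ = x²⁴

Answer: x²⁴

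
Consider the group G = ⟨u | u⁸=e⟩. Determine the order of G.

G is generated by a single element, so G is cyclic. The relator gives u⁸ = e and no smaller power is forced to be e, so the 8 powers {e, u, u², u³, u⁴, u⁵, u⁶, u⁷} are distinct. Hence |G| = 8.

Answer: 8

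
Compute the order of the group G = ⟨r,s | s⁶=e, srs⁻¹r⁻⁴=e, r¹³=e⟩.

Enumerate words in the generators, reducing via the relations: the distinct elements are
  {e, r, s, rs, r², r³, r⁴, r⁵, r⁶, r⁷, r⁸, r⁹, s², s³, s⁴, s⁵, rs², rs³, rs⁴, rs⁵, r²s, r³s, r¹², r¹¹, r¹⁰, r⁴s, r⁵s, r⁶s, r⁷s, r⁸s, r⁹s, r²s², r²s³, r²s⁴, r²s⁵, r³s², r³s³, r³s⁴, r³s⁵, r¹²s, r¹¹s, r¹⁰s, r⁴s², r⁴s³, r⁴s⁴, r⁴s⁵, r⁵s², r⁵s³, r⁵s⁴, r⁵s⁵, r⁶s², r⁶s³, r⁶s⁴, r⁶s⁵, r⁷s², r⁷s³, r⁷s⁴, r⁷s⁵, r⁸s², r⁸s³, r⁸s⁴, r⁸s⁵, r⁹s², r⁹s³, r⁹s⁴, r⁹s⁵, r¹²s², r¹²s³, r¹²s⁴, r¹²s⁵, r¹¹s², r¹¹s³, r¹¹s⁴, r¹¹s⁵, r¹⁰s², r¹⁰s³, r¹⁰s⁴, r¹⁰s⁵}.
No further products give new elements, so |G| = 78.

Answer: 78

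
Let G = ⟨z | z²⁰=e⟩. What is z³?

Compute successive powers of z, reducing at each step:
  z²: z · z = z²
  z³: (z²) · z = z³

Answer: z³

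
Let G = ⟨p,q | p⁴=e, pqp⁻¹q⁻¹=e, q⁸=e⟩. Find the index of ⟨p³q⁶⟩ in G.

First find ord(p³q⁶) by computing successive powers:
  (p³q⁶)¹ = p³q⁶, (p³q⁶)² = p²q⁴, (p³q⁶)³ = pq², (p³q⁶)⁴ = e.
So |⟨p³q⁶⟩| = ord(p³q⁶) = 4. With |G| = 32, by Lagrange [G : ⟨p³q⁶⟩] = 32/4 = 8.

Answer: 8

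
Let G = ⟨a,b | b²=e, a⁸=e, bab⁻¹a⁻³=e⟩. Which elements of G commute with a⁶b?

⟨a⁶b⟩ ⊆ C_G(a⁶b) since powers of a⁶b commute with a⁶b; so |C_G(a⁶b)| ≥ |⟨a⁶b⟩| = 2.
By orbit–stabilizer, |C_G(a⁶b)| = |G| / |conj. class of a⁶b| = 16 / 4 = 4.
The 4 elements commuting with a⁶b are {e, a⁴, a²b, a⁶b}.

Answer: {e, a⁴, a²b, a⁶b}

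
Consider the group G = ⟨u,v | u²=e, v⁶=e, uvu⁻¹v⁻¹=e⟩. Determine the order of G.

Enumerate words in the generators, reducing via the relations: the distinct elements are
  {e, u, v, uv, v², v³, v⁴, v⁵, uv², uv³, uv⁴, uv⁵}.
No further products give new elements, so |G| = 12.

Answer: 12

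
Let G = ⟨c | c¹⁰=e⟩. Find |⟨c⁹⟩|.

|⟨c⁹⟩| equals the order of c⁹. Compute successive powers until reaching e:
  (c⁹)¹ = c⁹, (c⁹)² = c⁸, (c⁹)³ = c⁷, (c⁹)⁴ = c⁶, (c⁹)⁵ = c⁵, (c⁹)⁶ = c⁴, (c⁹)⁷ = c³, (c⁹)⁸ = c², (c⁹)⁹ = c, (c⁹)¹⁰ = e.
The smallest positive k with (c⁹)ᵏ = e is 10, so |⟨c⁹⟩| = 10.

Answer: 10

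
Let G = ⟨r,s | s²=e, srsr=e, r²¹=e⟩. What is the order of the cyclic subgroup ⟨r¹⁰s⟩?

|⟨r¹⁰s⟩| equals the order of r¹⁰s. Compute successive powers until reaching e:
  (r¹⁰s)¹ = r¹⁰s, (r¹⁰s)² = e.
The smallest positive k with (r¹⁰s)ᵏ = e is 2, so |⟨r¹⁰s⟩| = 2.

Answer: 2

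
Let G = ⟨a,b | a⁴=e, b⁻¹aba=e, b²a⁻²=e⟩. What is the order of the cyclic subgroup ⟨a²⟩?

|⟨a²⟩| equals the order of a². Compute successive powers until reaching e:
  (a²)¹ = a², (a²)² = e.
The smallest positive k with (a²)ᵏ = e is 2, so |⟨a²⟩| = 2.

Answer: 2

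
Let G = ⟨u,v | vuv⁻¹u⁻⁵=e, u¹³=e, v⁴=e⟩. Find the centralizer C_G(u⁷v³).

⟨u⁷v³⟩ ⊆ C_G(u⁷v³) since powers of u⁷v³ commute with u⁷v³; so |C_G(u⁷v³)| ≥ |⟨u⁷v³⟩| = 4.
By orbit–stabilizer, |C_G(u⁷v³)| = |G| / |conj. class of u⁷v³| = 52 / 13 = 4.
The 4 elements commuting with u⁷v³ are {e, u⁴v, u⁷v³, u¹¹v²}.

Answer: {e, u⁴v, u⁷v³, u¹¹v²}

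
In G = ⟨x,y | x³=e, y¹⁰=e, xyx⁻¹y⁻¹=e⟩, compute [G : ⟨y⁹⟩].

First find ord(y⁹) by computing successive powers:
  (y⁹)¹ = y⁹, (y⁹)² = y⁸, (y⁹)³ = y⁷, (y⁹)⁴ = y⁶, (y⁹)⁵ = y⁵, (y⁹)⁶ = y⁴, (y⁹)⁷ = y³, (y⁹)⁸ = y², (y⁹)⁹ = y, (y⁹)¹⁰ = e.
So |⟨y⁹⟩| = ord(y⁹) = 10. With |G| = 30, by Lagrange [G : ⟨y⁹⟩] = 30/10 = 3.

Answer: 3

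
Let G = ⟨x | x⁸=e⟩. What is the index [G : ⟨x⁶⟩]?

First find ord(x⁶) by computing successive powers:
  (x⁶)¹ = x⁶, (x⁶)² = x⁴, (x⁶)³ = x², (x⁶)⁴ = e.
So |⟨x⁶⟩| = ord(x⁶) = 4. With |G| = 8, by Lagrange [G : ⟨x⁶⟩] = 8/4 = 2.

Answer: 2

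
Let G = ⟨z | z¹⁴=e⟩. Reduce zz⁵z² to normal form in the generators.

Multiply left to right, reducing at each step:
  z · z⁵ = z⁶
  (z⁶) · z² = z⁸

Answer: z⁸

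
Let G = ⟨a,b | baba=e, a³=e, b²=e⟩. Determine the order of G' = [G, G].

G' = [G, G] is generated by all commutators. The generator-pair commutators are: [a, b] = a².
The subgroup they normally generate is {e, a, a²}, of order 3.
Check: |G/G'| = 6/3 = 2 is the order of the abelianisation.

Answer: 3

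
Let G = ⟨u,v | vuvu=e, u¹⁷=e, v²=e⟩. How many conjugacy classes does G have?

The conjugacy classes (representative and size) are:
  [e] (size 1), [u¹⁶] (size 2), [u²] (size 2), [u³] (size 2), [u¹³] (size 2), [u¹²] (size 2), [u⁶] (size 2), [u¹⁰] (size 2), [u⁹] (size 2), [u⁷v] (size 17).
Class equation: 1 + 2 + 2 + 2 + 2 + 2 + 2 + 2 + 2 + 17 = 34 = |G|. So G has 10 conjugacy classes.

Answer: 10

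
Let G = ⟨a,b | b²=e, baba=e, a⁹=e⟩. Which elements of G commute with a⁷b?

⟨a⁷b⟩ ⊆ C_G(a⁷b) since powers of a⁷b commute with a⁷b; so |C_G(a⁷b)| ≥ |⟨a⁷b⟩| = 2.
By orbit–stabilizer, |C_G(a⁷b)| = |G| / |conj. class of a⁷b| = 18 / 9 = 2.
The 2 elements commuting with a⁷b are {e, a⁷b}.

Answer: {e, a⁷b}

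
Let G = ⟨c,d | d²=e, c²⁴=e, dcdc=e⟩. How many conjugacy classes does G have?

The conjugacy classes (representative and size) are:
  [e] (size 1), [c²³] (size 2), [c²] (size 2), [c³] (size 2), [c²⁰] (size 2), [c¹⁹] (size 2), [c⁶] (size 2), [c⁷] (size 2), [c⁸] (size 2), [c⁹] (size 2), [c¹⁴] (size 2), [c¹¹] (size 2), [c¹²] (size 1), [c⁴d] (size 12), [c⁵d] (size 12).
Class equation: 1 + 2 + 2 + 2 + 2 + 2 + 2 + 2 + 2 + 2 + 2 + 2 + 1 + 12 + 12 = 48 = |G|. So G has 15 conjugacy classes.

Answer: 15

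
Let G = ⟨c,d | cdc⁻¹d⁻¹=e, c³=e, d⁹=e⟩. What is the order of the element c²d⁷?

Compute successive powers until reaching e:
  (c²d⁷)¹ = c²d⁷, (c²d⁷)² = cd⁵, (c²d⁷)³ = d³, (c²d⁷)⁴ = c²d, (c²d⁷)⁵ = cd⁸, (c²d⁷)⁶ = d⁶, (c²d⁷)⁷ = c²d⁴, (c²d⁷)⁸ = cd², (c²d⁷)⁹ = e.
The smallest positive k with (c²d⁷)ᵏ = e is 9.

Answer: 9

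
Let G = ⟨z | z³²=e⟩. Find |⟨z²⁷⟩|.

|⟨z²⁷⟩| equals the order of z²⁷. Compute successive powers until reaching e:
  (z²⁷)¹ = z²⁷, (z²⁷)² = z²², (z²⁷)³ = z¹⁷, (z²⁷)⁴ = z¹², (z²⁷)⁵ = z⁷, (z²⁷)⁶ = z², (z²⁷)⁷ = z²⁹, (z²⁷)⁸ = z²⁴, (z²⁷)⁹ = z¹⁹, (z²⁷)¹⁰ = z¹⁴, (z²⁷)¹¹ = z⁹, (z²⁷)¹² = z⁴, (z²⁷)¹³ = z³¹, (z²⁷)¹⁴ = z²⁶, (z²⁷)¹⁵ = z²¹, (z²⁷)¹⁶ = z¹⁶, (z²⁷)¹⁷ = z¹¹, (z²⁷)¹⁸ = z⁶, (z²⁷)¹⁹ = z, (z²⁷)²⁰ = z²⁸, (z²⁷)²¹ = z²³, (z²⁷)²² = z¹⁸, (z²⁷)²³ = z¹³, (z²⁷)²⁴ = z⁸, (z²⁷)²⁵ = z³, (z²⁷)²⁶ = z³⁰, (z²⁷)²⁷ = z²⁵, (z²⁷)²⁸ = z²⁰, (z²⁷)²⁹ = z¹⁵, (z²⁷)³⁰ = z¹⁰, (z²⁷)³¹ = z⁵, (z²⁷)³² = e.
The smallest positive k with (z²⁷)ᵏ = e is 32, so |⟨z²⁷⟩| = 32.

Answer: 32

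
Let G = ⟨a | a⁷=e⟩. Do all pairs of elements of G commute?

G has a single generator, so G is cyclic and hence abelian.

Answer: Yes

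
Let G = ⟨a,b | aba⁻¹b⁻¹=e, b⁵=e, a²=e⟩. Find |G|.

Enumerate words in the generators, reducing via the relations: the distinct elements are
  {a, b, e, ab, b², b³, b⁴, ab², ab³, ab⁴}.
No further products give new elements, so |G| = 10.

Answer: 10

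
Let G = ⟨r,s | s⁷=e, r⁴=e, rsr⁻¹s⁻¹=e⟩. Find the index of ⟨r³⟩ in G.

First find ord(r³) by computing successive powers:
  (r³)¹ = r³, (r³)² = r², (r³)³ = r, (r³)⁴ = e.
So |⟨r³⟩| = ord(r³) = 4. With |G| = 28, by Lagrange [G : ⟨r³⟩] = 28/4 = 7.

Answer: 7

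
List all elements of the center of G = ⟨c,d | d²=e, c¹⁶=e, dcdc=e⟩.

An element z ∈ Z(G) iff z commutes with every generator.
For example c⁸ is central: (c⁸)·c = c⁹ = c·(c⁸); (c⁸)·d = c⁸d = d·(c⁸).
Whereas c ∉ Z(G) since c·d = cd ≠ c¹⁵d = d·c.
Checking each of the 32 elements this way gives Z(G) = {e, c⁸}, of order 2.

Answer: {e, c⁸}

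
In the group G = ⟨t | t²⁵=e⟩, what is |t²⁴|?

Compute successive powers until reaching e:
  (t²⁴)¹ = t²⁴, (t²⁴)² = t²³, (t²⁴)³ = t²², (t²⁴)⁴ = t²¹, (t²⁴)⁵ = t²⁰, (t²⁴)⁶ = t¹⁹, (t²⁴)⁷ = t¹⁸, (t²⁴)⁸ = t¹⁷, (t²⁴)⁹ = t¹⁶, (t²⁴)¹⁰ = t¹⁵, (t²⁴)¹¹ = t¹⁴, (t²⁴)¹² = t¹³, (t²⁴)¹³ = t¹², (t²⁴)¹⁴ = t¹¹, (t²⁴)¹⁵ = t¹⁰, (t²⁴)¹⁶ = t⁹, (t²⁴)¹⁷ = t⁸, (t²⁴)¹⁸ = t⁷, (t²⁴)¹⁹ = t⁶, (t²⁴)²⁰ = t⁵, (t²⁴)²¹ = t⁴, (t²⁴)²² = t³, (t²⁴)²³ = t², (t²⁴)²⁴ = t, (t²⁴)²⁵ = e.
The smallest positive k with (t²⁴)ᵏ = e is 25.

Answer: 25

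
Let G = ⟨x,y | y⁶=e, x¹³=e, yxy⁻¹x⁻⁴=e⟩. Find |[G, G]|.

G' = [G, G] is generated by all commutators. The generator-pair commutators are: [x, y] = x¹⁰.
The subgroup they normally generate is {e, x, x², x³, x⁴, x⁵, x⁶, x⁷, x⁸, x⁹, x¹⁰, x¹¹, x¹²}, of order 13.
Check: |G/G'| = 78/13 = 6 is the order of the abelianisation.

Answer: 13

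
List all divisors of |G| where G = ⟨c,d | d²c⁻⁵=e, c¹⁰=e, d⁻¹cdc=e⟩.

|G| = 20 = 2² · 5. By Lagrange's theorem the order of any subgroup divides 20; the divisors of 20 are 1, 2, 4, 5, 10, 20.

Answer: 1, 2, 4, 5, 10, 20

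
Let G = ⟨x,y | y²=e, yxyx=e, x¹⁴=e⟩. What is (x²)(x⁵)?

Compute (x²) · (x⁵) by multiplying left to right and reducing via the relations at each step:
  (x²) · x⁵ = x⁷

Answer: x⁷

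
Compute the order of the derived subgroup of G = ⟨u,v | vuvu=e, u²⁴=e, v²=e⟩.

G' = [G, G] is generated by all commutators. The generator-pair commutators are: [u, v] = u².
The subgroup they normally generate is {e, u², u⁴, u⁶, u⁸, u¹⁰, u¹², u¹⁴, u¹⁶, u¹⁸, u²⁰, u²²}, of order 12.
Check: |G/G'| = 48/12 = 4 is the order of the abelianisation.

Answer: 12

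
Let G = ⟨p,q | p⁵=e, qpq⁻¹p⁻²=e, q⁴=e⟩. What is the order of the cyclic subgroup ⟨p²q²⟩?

|⟨p²q²⟩| equals the order of p²q². Compute successive powers until reaching e:
  (p²q²)¹ = p²q², (p²q²)² = e.
The smallest positive k with (p²q²)ᵏ = e is 2, so |⟨p²q²⟩| = 2.

Answer: 2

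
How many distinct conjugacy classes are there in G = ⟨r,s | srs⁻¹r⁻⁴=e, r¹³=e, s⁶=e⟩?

The conjugacy classes (representative and size) are:
  [e] (size 1), [r⁴] (size 6), [r¹¹] (size 6), [r⁷s] (size 13), [r⁸s²] (size 13), [r¹²s³] (size 13), [r⁵s⁴] (size 13), [r¹¹s⁵] (size 13).
Class equation: 1 + 6 + 6 + 13 + 13 + 13 + 13 + 13 = 78 = |G|. So G has 8 conjugacy classes.

Answer: 8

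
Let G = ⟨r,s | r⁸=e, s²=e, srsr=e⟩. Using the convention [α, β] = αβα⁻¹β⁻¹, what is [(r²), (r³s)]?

[(r²), (r³s)] = (r²)·(r³s)·(r²)⁻¹·(r³s)⁻¹.
  (r²) · (r³s) = r⁵s
  (r⁵s) · (r⁶) = r⁷s
  (r⁷s) · (r³s) = r⁴

Answer: r⁴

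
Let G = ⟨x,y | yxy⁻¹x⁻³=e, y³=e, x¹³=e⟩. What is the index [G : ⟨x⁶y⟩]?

First find ord(x⁶y) by computing successive powers:
  (x⁶y)¹ = x⁶y, (x⁶y)² = x¹¹y², (x⁶y)³ = e.
So |⟨x⁶y⟩| = ord(x⁶y) = 3. With |G| = 39, by Lagrange [G : ⟨x⁶y⟩] = 39/3 = 13.

Answer: 13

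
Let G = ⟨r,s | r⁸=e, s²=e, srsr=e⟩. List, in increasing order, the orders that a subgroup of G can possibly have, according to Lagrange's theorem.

|G| = 16 = 2⁴. By Lagrange's theorem the order of any subgroup divides 16; the divisors of 16 are 1, 2, 4, 8, 16.

Answer: 1, 2, 4, 8, 16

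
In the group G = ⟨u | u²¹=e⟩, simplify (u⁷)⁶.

Compute successive powers of (u⁷), reducing at each step:
  (u⁷)²: (u⁷) · u⁷ = u¹⁴
  (u⁷)³: (u¹⁴) · u⁷ = e
  (u⁷)⁴: e · u⁷ = u⁷
  (u⁷)⁵: (u⁷) · u⁷ = u¹⁴
  (u⁷)⁶: (u¹⁴) · u⁷ = e

Answer: e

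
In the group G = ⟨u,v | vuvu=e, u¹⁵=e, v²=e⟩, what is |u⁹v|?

Compute successive powers until reaching e:
  (u⁹v)¹ = u⁹v, (u⁹v)² = e.
The smallest positive k with (u⁹v)ᵏ = e is 2.

Answer: 2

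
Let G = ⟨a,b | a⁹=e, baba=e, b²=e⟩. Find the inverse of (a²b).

The order of (a²b) is 2 (smallest k with (a²b)ᵏ = e), so (a²b)⁻¹ = (a²b)¹ = a²b.
Check: (a²b) · (a²b) → (a²b) · a² = b;   b · b = e, giving e as required.

Answer: a²b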